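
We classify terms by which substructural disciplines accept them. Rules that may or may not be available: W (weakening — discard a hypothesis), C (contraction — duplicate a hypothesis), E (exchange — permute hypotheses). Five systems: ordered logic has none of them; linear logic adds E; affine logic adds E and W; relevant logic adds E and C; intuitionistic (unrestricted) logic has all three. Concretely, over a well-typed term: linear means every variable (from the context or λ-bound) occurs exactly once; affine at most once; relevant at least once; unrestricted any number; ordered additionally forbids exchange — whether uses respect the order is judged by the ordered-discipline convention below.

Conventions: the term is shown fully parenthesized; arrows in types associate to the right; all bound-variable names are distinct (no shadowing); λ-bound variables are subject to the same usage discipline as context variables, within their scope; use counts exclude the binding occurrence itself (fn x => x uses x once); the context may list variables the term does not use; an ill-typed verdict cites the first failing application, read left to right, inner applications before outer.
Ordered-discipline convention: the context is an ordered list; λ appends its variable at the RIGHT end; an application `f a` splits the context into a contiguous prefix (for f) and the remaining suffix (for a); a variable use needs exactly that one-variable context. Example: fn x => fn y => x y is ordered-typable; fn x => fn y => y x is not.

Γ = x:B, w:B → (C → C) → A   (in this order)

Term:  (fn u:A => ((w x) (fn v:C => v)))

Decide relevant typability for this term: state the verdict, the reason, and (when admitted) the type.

no — unused: u — weakening required
use counts: x: 1×, w: 1×, u [bound]: 0×, v [bound]: 1×
order of uses: w, x, v
typing: ✓ — A → A
summary: ordered ✗ | linear ✗ | affine ✓ | relevant ✗ | unrestricted ✓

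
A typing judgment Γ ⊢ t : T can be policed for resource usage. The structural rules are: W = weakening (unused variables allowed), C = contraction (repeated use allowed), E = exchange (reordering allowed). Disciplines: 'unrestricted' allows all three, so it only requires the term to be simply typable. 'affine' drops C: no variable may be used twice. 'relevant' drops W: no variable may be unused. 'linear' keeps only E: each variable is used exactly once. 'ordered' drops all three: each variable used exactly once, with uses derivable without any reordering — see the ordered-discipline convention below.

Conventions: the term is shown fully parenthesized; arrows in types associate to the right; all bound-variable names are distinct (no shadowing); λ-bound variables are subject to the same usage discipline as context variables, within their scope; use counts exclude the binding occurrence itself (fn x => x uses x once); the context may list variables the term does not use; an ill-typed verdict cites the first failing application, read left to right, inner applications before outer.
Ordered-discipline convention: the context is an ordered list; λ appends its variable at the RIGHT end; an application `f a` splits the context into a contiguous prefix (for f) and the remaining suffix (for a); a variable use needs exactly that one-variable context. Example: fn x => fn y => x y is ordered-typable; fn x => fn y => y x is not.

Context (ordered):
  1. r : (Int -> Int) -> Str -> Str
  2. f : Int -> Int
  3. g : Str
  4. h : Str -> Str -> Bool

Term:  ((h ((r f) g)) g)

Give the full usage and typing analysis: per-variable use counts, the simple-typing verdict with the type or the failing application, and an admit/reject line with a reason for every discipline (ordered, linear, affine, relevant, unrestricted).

counts: r: 1×; f: 1×; g: 2×; h: 1×
uses in reading order: h, r, f, g, g
typing: well-typed at Bool
ordered: ✗ — needs contraction — g ×2
linear: ✗ — needs contraction — g ×2
affine: ✗ — needs contraction — g ×2
relevant: ✓ — at least one use each (r, f, g, h)
unrestricted: ✓ — type-checks (Bool) and nothing is barred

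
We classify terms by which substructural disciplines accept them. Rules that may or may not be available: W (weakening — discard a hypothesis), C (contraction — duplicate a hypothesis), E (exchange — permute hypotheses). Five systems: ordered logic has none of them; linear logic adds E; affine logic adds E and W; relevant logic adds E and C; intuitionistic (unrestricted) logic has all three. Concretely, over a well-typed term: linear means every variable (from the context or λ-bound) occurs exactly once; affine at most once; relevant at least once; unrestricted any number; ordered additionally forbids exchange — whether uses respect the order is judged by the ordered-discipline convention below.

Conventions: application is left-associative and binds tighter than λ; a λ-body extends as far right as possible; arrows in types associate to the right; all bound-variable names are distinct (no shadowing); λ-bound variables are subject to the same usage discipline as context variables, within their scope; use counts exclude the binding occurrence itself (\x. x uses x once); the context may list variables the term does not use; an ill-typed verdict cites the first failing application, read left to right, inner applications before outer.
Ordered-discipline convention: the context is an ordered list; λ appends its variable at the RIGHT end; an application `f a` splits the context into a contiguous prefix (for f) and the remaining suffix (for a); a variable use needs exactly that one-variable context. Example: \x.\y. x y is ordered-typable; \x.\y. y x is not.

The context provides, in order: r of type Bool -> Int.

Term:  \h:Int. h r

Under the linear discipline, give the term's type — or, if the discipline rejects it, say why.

not well-typed under linear — the type mismatch rejects it
use counts: r=1; h [bound]=1
order of uses: h, r
typing: ill-typed: applying a non-function (Int)
all disciplines: ordered ✗ | linear ✗ | affine ✗ | relevant ✗ | unrestricted ✗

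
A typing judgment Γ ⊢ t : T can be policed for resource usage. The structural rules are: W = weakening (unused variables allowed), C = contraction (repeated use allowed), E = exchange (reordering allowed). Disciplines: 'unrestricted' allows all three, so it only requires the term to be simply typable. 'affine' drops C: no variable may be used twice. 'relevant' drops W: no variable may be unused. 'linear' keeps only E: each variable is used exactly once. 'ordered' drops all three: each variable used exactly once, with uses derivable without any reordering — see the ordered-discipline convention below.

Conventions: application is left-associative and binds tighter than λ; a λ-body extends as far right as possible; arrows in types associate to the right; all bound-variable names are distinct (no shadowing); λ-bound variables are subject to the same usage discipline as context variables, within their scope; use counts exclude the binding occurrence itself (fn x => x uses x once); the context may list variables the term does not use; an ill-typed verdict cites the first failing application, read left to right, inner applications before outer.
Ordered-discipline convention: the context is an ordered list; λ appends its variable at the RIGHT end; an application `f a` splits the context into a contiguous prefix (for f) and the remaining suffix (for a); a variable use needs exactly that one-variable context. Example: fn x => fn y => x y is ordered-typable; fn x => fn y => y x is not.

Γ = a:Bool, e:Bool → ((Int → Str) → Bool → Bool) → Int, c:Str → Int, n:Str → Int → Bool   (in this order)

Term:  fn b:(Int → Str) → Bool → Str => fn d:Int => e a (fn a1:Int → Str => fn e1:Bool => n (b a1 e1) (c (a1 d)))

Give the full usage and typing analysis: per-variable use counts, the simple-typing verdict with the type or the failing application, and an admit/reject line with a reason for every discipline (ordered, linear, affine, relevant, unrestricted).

use counts: a ×1; e ×1; c ×1; n ×1; b (λ-bound) ×1; d (λ-bound) ×1; a1 (λ-bound) ×2; e1 (λ-bound) ×1
use order (left to right): e, a, n, b, a1, e1, c, a1, d
typing: well-typed — term : ((Int → Str) → Bool → Str) → Int → Int
ordered: ✗ — a1 ×2 used more than once (contraction)
linear: ✗ — a1 ×2 used more than once (contraction)
affine: ✗ — a1 ×2 used more than once (contraction)
relevant: ✓ — a, e, c, n, b, d, a1, e1: all used, weakening unneeded
unrestricted: ✓ — well-typed at ((Int → Str) → Bool → Str) → Int → Int; no restrictions here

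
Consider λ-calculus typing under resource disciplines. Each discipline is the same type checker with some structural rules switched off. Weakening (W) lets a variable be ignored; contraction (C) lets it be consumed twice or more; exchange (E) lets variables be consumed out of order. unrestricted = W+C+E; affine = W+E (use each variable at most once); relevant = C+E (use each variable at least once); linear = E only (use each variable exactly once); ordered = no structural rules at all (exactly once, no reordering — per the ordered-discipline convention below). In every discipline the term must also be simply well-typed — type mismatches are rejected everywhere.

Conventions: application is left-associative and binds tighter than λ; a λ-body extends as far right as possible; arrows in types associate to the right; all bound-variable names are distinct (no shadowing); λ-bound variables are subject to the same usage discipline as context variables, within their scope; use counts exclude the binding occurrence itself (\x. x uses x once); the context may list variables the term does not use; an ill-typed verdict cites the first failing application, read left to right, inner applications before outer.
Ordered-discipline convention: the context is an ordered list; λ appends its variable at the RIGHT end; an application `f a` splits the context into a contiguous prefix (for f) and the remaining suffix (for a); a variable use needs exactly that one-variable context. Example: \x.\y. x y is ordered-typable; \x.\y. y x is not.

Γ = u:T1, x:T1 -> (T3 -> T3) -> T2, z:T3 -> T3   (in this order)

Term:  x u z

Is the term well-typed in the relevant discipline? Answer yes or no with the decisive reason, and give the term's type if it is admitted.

yes — every one of u, x, z appears; term : T2
variable uses: u: 1; x: 1; z: 1
order of uses: x, u, z
typing: well-typed at T2
summary: ordered ✗ | linear ✓ | affine ✓ | relevant ✓ | unrestricted ✓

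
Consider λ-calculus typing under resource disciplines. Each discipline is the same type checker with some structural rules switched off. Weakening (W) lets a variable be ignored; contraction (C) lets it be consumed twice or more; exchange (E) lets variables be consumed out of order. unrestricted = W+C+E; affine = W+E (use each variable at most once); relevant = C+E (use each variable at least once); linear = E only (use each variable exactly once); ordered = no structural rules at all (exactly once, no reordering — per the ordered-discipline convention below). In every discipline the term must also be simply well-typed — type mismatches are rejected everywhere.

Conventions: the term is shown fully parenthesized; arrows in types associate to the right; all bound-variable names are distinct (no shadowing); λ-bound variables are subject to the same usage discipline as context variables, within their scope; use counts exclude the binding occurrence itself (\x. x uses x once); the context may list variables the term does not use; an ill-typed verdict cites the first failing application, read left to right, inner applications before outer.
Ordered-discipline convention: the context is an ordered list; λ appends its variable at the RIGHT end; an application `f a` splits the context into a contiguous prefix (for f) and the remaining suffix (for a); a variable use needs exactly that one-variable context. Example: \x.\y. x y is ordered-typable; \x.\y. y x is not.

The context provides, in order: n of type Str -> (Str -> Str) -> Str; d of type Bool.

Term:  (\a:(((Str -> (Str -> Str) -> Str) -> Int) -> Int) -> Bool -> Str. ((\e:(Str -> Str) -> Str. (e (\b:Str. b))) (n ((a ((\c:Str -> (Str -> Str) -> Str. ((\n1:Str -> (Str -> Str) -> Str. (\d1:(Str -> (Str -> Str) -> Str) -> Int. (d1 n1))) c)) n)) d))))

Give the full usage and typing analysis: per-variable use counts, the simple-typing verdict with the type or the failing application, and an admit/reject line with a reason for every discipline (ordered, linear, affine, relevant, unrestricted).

usage: n=2, d=1, a (λ-bound)=1, e (λ-bound)=1, b (λ-bound)=1, c (λ-bound)=1, n1 (λ-bound)=1, d1 (λ-bound)=1
use order (left to right): e, b, n, a, d1, n1, c, n, d
typing: ✓ — ((((Str -> (Str -> Str) -> Str) -> Int) -> Int) -> Bool -> Str) -> Str
ordered ✗ (n ×2 used more than once (contraction))
linear ✗ (n ×2 used more than once (contraction))
affine ✗ (n ×2 used more than once (contraction))
relevant ✓ (at least one use each (n, d, a, e, b, c, n1, d1))
unrestricted ✓ (simply typable at ((((Str -> (Str -> Str) -> Str) -> Int) -> Int) -> Bool -> Str) -> Str; W, C, E all held)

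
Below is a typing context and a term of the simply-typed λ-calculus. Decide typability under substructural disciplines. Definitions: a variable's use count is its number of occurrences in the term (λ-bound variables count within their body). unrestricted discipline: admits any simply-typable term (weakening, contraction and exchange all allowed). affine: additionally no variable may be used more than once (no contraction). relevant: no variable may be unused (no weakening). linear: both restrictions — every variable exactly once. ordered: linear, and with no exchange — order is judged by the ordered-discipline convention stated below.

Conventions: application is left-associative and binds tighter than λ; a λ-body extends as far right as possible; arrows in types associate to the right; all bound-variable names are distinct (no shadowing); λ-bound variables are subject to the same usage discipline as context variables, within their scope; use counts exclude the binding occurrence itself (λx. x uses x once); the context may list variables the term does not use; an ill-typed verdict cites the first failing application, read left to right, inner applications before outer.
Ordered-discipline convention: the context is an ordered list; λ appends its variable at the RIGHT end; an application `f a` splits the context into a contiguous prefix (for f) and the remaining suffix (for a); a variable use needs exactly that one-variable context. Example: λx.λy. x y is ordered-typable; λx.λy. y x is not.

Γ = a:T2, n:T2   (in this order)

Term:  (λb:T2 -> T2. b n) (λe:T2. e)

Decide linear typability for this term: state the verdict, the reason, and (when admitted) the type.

no — unused: a — weakening required
use counts: a: 0×, n: 1×, b (λ-bound): 1×, e (λ-bound): 1×
order of uses: b, n, e
typing: well-typed at T2
across the five disciplines: ordered ✗, linear ✗, affine ✓, relevant ✗, unrestricted ✓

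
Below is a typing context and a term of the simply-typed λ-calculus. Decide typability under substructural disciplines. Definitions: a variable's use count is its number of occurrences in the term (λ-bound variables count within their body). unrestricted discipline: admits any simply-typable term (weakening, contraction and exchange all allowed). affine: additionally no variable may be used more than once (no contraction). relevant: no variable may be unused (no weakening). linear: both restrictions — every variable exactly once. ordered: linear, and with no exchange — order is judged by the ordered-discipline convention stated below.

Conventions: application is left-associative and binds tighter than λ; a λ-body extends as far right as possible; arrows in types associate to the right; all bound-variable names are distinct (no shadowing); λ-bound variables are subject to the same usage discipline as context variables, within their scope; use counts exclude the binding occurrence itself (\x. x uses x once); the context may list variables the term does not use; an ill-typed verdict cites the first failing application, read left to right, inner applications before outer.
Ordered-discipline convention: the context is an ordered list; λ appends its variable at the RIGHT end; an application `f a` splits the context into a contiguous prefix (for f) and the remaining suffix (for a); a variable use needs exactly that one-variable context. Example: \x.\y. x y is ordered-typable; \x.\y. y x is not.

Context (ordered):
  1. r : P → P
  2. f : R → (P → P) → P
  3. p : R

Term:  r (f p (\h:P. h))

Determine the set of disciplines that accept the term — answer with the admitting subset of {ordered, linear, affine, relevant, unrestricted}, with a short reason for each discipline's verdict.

admitting disciplines: ordered, linear, affine, relevant, unrestricted
use counts: r=1; f=1; p=1; h (λ-bound)=1
order of uses: r, f, p, h
typing: well-typed — term : P
ordered: ✓ — single-use (r, f, p, h), ordered derivation ok
linear: ✓ — exactly-once usage across r, f, p, h
affine: ✓ — no duplicate uses among r, f, p, h
relevant: ✓ — at least one use each (r, f, p, h)
unrestricted: ✓ — type-checks (P) and nothing is barred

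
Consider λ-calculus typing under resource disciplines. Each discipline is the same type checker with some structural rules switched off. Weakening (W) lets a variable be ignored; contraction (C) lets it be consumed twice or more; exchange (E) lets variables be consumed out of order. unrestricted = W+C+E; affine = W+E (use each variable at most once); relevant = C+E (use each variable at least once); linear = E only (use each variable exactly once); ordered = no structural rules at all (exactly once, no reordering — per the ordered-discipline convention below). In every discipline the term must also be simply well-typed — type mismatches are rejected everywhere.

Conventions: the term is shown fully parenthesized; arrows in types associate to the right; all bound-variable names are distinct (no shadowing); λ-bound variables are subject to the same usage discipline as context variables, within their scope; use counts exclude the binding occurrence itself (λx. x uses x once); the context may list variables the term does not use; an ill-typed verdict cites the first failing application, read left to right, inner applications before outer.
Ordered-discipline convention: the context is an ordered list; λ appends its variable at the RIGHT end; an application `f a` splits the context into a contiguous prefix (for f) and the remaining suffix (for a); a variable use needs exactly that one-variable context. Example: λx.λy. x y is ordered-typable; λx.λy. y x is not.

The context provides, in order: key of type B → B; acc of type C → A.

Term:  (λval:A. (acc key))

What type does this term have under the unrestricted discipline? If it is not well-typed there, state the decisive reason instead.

not well-typed under unrestricted — the type mismatch rejects it
use counts: key=1; acc=1; val (λ-bound)=0
uses in reading order: acc, key
typing: ill-typed: argument of type B → B where C is required
across the five disciplines: ordered ✗; linear ✗; affine ✗; relevant ✗; unrestricted ✗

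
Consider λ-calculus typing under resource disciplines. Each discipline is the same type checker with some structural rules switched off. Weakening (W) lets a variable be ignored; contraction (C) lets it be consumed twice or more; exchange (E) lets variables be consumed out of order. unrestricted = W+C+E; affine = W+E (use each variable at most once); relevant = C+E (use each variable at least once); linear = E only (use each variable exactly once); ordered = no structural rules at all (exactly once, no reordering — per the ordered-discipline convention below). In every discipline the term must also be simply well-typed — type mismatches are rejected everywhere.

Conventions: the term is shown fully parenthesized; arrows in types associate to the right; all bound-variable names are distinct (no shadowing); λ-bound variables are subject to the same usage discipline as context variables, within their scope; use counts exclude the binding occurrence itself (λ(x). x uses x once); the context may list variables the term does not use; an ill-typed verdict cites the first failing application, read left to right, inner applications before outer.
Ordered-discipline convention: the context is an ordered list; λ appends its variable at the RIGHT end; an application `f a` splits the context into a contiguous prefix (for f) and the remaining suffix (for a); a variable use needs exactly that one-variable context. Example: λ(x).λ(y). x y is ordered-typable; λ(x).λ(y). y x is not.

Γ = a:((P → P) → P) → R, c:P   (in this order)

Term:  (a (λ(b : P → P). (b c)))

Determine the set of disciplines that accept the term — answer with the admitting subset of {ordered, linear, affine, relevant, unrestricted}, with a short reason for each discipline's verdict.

accepted by: linear, affine, relevant, unrestricted
usage: a: 1, c: 1, b (bound): 1
use order (left to right): a, b, c
typing: the term checks, with type R
ordered: ✗ — no ordered split (uses run a, b, c)
linear: ✓ — exactly-once usage across a, c, b
affine: ✓ — none of a, c, b used more than once
relevant: ✓ — at least one use each (a, c, b)
unrestricted: ✓ — simply typable at R; W, C, E all held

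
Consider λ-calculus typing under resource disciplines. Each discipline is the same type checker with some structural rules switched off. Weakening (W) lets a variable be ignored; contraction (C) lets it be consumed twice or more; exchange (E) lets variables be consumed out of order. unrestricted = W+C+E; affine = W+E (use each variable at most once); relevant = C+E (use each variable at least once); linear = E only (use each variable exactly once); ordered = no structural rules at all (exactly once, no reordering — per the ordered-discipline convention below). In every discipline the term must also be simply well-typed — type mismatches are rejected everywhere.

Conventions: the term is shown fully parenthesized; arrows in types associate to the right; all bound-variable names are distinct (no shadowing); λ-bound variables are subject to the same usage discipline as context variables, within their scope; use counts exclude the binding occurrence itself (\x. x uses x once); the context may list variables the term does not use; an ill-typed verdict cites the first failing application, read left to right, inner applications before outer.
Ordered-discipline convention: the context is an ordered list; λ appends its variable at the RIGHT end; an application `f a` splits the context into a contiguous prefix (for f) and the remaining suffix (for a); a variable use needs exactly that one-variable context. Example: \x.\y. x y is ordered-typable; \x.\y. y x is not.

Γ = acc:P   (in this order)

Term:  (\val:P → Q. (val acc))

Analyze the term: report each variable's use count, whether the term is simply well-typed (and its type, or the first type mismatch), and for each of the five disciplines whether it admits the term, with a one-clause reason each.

use counts: acc: 1×, val (bound): 1×
uses in reading order: val, acc
typing: ✓ — (P → Q) → Q
ordered: ✗, no contiguous prefix/suffix split fits val, acc
linear: ✓, exactly-once usage across acc, val
affine: ✓, at most one use each (acc, val)
relevant: ✓, none of acc, val goes unused
unrestricted: ✓, simply typable at (P → Q) → Q; W, C, E all held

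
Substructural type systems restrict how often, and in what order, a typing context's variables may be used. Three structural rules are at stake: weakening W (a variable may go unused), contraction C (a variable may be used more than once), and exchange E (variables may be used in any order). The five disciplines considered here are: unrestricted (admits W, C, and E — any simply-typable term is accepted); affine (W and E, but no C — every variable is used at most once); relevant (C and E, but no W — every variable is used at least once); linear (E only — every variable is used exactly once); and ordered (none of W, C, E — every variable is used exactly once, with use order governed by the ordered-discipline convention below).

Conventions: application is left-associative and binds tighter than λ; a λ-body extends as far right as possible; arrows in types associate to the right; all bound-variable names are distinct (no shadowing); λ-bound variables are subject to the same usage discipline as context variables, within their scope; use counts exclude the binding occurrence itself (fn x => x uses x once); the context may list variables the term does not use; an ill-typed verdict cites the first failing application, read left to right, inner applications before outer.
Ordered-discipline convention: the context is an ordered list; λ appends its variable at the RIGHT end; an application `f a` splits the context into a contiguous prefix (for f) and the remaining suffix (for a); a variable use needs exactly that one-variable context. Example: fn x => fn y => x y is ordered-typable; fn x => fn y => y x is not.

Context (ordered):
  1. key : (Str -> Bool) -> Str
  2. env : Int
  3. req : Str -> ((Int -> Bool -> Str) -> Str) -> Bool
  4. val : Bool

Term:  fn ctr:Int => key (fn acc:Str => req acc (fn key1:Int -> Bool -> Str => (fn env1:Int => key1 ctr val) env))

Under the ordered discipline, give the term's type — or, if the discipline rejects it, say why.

not well-typed under ordered — unused: env1 — weakening required
usage: key: 1×; env: 1×; req: 1×; val: 1×; ctr [bound]: 1×; acc [bound]: 1×; key1 [bound]: 1×; env1 [bound]: 0×
uses in reading order: key, req, acc, key1, ctr, val, env
typing: the term checks, with type Int -> Str
per-discipline verdicts: ordered ✗; linear ✗; affine ✓; relevant ✗; unrestricted ✓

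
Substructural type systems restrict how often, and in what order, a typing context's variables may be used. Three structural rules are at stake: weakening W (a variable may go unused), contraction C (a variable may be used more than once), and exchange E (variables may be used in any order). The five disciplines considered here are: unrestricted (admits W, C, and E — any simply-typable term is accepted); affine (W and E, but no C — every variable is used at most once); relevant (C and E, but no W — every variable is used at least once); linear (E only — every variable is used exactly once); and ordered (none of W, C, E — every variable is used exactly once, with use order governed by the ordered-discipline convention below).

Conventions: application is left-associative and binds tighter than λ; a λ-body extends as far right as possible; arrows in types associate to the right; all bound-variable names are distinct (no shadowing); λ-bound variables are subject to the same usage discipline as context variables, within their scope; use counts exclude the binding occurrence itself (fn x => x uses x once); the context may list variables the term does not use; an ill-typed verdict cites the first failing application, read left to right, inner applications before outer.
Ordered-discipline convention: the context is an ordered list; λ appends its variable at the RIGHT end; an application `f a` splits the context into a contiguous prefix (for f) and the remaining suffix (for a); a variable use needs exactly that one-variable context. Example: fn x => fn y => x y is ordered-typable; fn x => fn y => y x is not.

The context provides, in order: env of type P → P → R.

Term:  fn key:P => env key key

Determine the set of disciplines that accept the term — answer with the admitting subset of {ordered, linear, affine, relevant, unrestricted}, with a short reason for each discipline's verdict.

admitted by: relevant, unrestricted
use counts: env ×1, key (bound) ×2
left-to-right use order: env, key, key
typing: ✓ — P → R
ordered: ✗, uses contraction: key ×2
linear: ✗, uses contraction: key ×2
affine: ✗, uses contraction: key ×2
relevant: ✓, at least one use each (env, key)
unrestricted: ✓, well-typed at P → R; no restrictions here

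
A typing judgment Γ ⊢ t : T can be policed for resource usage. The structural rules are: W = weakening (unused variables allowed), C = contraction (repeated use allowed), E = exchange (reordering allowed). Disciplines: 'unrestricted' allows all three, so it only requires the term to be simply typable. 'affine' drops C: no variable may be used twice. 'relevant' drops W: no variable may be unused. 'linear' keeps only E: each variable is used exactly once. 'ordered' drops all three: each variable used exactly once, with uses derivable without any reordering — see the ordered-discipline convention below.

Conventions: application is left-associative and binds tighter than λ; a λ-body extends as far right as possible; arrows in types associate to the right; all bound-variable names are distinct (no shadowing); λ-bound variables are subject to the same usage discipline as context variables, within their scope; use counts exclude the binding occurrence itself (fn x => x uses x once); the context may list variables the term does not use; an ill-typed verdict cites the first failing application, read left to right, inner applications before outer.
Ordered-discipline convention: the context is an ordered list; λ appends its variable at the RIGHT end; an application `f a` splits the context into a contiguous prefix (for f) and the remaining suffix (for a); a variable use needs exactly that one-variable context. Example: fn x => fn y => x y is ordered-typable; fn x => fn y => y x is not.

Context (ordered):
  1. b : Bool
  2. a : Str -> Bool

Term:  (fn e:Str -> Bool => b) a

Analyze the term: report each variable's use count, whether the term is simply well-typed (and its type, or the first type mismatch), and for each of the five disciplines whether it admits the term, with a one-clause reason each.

usage: b: 1, a: 1, e (λ-bound): 0
use order (left to right): b, a
typing: the term checks, with type Bool
ordered: ✗, unused: e — weakening required
linear: ✗, unused: e — weakening required
affine: ✓, none of b, a, e used more than once
relevant: ✗, unused: e — weakening required
unrestricted: ✓, simply typable at Bool; W, C, E all held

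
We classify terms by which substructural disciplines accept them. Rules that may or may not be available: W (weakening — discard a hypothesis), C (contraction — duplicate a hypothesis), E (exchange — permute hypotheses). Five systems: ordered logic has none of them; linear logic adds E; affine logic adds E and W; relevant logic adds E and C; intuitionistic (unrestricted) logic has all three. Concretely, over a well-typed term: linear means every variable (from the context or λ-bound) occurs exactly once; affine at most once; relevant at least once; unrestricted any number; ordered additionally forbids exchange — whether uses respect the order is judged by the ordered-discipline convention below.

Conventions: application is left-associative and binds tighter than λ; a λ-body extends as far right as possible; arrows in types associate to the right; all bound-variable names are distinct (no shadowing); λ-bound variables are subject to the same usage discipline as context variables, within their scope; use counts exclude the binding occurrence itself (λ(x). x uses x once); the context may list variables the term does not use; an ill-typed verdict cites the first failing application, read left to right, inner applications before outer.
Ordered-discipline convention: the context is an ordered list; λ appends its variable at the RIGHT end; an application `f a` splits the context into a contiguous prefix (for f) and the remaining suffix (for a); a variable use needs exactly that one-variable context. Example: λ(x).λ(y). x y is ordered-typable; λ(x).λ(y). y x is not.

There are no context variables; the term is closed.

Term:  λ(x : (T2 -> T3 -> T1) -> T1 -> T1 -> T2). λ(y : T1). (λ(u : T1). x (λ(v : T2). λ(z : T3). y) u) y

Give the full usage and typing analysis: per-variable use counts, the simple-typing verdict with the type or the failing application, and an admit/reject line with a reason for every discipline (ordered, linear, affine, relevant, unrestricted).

usage: x (bound) ×1; y (bound) ×2; u (bound) ×1; v (bound) ×0; z (bound) ×0
order of uses: x, y, u, y
typing: well-typed — term : ((T2 -> T3 -> T1) -> T1 -> T1 -> T2) -> T1 -> T1 -> T2
ordered ✗ (y ×2 used more than once (contraction); unused: v, z — weakening required)
linear ✗ (y ×2 used more than once (contraction); unused: v, z — weakening required)
affine ✗ (y ×2 used more than once (contraction))
relevant ✗ (unused: v, z — weakening required)
unrestricted ✓ (type-checks (((T2 -> T3 -> T1) -> T1 -> T1 -> T2) -> T1 -> T1 -> T2) and nothing is barred)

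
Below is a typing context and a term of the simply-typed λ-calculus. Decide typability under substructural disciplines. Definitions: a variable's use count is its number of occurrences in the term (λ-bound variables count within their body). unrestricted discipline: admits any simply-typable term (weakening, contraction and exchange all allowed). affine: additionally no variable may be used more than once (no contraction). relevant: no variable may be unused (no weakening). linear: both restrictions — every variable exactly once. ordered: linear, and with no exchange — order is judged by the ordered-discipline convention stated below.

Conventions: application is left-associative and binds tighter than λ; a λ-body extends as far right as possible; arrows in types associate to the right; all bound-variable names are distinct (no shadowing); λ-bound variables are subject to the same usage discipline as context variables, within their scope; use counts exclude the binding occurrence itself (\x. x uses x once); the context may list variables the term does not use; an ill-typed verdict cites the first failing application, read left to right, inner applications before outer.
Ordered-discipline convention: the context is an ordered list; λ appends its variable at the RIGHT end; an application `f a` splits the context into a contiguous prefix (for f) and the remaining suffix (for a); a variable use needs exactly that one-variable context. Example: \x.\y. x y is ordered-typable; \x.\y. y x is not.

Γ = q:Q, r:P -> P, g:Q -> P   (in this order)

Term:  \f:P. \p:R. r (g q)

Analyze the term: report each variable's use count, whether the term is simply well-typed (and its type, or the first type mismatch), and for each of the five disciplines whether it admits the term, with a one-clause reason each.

use counts: q: 1; r: 1; g: 1; f (bound): 0; p (bound): 0
uses in reading order: r, g, q
typing: ✓ — P -> R -> P
ordered ✗ (f, p never used (weakening))
linear ✗ (f, p never used (weakening))
affine ✓ (q, r, g, f, p: no repeats, contraction unneeded)
relevant ✗ (f, p never used (weakening))
unrestricted ✓ (typability at P -> R -> P is all that's needed)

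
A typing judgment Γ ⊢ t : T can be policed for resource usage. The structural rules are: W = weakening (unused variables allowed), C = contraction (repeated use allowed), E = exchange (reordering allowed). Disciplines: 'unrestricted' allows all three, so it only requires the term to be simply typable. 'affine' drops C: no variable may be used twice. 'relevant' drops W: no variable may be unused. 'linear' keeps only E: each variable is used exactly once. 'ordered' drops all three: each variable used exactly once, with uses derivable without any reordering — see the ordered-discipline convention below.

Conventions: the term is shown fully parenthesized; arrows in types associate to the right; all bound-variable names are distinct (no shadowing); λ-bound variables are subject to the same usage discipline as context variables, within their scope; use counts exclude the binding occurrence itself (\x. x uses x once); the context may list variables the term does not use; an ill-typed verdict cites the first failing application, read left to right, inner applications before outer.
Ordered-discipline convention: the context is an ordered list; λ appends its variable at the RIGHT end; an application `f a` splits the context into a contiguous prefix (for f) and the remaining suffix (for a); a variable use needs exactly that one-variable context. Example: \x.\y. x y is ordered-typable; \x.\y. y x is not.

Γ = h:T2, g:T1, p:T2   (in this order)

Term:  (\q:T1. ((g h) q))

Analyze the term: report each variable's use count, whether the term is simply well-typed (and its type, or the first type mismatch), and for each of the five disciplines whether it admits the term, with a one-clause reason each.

counts: h=1; g=1; p=0; q [bound]=1
order of uses: g, h, q
typing: ill-typed: applying a non-function (T1)
ordered: ✗ — a type mismatch blocks all five
linear: ✗ — the type mismatch rejects it
affine: ✗ — not simply typable
relevant: ✗ — fails simple typing
unrestricted: ✗ — a type mismatch blocks all five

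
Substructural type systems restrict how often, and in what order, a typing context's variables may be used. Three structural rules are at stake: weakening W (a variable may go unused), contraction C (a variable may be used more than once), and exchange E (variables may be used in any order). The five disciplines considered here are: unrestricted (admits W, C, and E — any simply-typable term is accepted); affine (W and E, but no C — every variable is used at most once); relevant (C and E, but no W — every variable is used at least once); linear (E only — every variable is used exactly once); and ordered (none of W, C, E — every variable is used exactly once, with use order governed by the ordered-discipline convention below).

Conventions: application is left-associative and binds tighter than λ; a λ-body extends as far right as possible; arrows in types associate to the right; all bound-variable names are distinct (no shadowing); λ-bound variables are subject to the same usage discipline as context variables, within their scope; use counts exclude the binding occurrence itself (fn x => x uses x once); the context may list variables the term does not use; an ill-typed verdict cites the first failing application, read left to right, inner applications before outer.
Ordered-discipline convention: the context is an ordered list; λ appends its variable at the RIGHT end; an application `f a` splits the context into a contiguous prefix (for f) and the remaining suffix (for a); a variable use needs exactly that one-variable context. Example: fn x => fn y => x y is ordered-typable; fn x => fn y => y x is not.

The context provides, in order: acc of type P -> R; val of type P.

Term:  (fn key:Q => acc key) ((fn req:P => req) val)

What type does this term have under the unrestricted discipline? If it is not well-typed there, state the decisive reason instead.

not well-typed under unrestricted — the type mismatch rejects it
variable uses: acc: 1×; val: 1×; key [bound]: 1×; req [bound]: 1×
use order (left to right): acc, key, req, val
typing: ill-typed: argument of type Q where P is required
all disciplines: ordered ✗; linear ✗; affine ✗; relevant ✗; unrestricted ✗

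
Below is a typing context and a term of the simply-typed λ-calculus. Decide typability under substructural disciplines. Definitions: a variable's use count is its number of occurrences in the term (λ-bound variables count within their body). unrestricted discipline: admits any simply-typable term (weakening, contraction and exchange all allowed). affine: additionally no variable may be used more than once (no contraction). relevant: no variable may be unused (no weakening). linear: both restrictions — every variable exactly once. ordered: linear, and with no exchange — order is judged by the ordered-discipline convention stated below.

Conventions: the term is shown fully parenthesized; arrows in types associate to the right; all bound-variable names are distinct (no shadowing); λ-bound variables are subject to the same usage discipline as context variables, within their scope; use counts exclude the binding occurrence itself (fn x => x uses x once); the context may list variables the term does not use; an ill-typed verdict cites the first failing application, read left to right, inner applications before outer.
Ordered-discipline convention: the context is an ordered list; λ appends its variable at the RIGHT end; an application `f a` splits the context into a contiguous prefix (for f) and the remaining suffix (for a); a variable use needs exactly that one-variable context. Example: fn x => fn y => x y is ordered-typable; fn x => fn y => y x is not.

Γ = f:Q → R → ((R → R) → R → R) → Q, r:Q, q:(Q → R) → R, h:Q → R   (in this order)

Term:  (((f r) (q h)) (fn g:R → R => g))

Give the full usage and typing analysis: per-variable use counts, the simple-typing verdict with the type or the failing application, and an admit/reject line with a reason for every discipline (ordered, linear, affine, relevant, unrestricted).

use counts: f ×1; r ×1; q ×1; h ×1; g (λ-bound) ×1
order of uses: f, r, q, h, g
typing: ✓ — Q
ordered: ✓ — single-use (f, r, q, h, g), ordered derivation ok
linear: ✓ — each of f, r, q, h, g used exactly once
affine: ✓ — no duplicate uses among f, r, q, h, g
relevant: ✓ — every one of f, r, q, h, g appears
unrestricted: ✓ — well-typed at Q; no restrictions here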